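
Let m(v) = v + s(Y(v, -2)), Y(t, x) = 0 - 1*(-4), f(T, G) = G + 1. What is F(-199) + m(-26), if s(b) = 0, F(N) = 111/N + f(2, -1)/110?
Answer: -5285/199 ≈ -26.558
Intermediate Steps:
f(T, G) = 1 + G
Y(t, x) = 4 (Y(t, x) = 0 + 4 = 4)
F(N) = 111/N (F(N) = 111/N + (1 - 1)/110 = 111/N + 0*(1/110) = 111/N + 0 = 111/N)
m(v) = v (m(v) = v + 0 = v)
F(-199) + m(-26) = 111/(-199) - 26 = 111*(-1/199) - 26 = -111/199 - 26 = -5285/199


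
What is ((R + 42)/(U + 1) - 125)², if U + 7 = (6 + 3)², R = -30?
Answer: 9740641/625 ≈ 15585.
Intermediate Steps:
U = 74 (U = -7 + (6 + 3)² = -7 + 9² = -7 + 81 = 74)
((R + 42)/(U + 1) - 125)² = ((-30 + 42)/(74 + 1) - 125)² = (12/75 - 125)² = (12*(1/75) - 125)² = (4/25 - 125)² = (-3121/25)² = 9740641/625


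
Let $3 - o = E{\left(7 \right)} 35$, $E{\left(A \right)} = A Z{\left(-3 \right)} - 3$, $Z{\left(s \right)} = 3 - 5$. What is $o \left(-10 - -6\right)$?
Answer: $-2392$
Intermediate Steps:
$Z{\left(s \right)} = -2$ ($Z{\left(s \right)} = 3 - 5 = -2$)
$E{\left(A \right)} = -3 - 2 A$ ($E{\left(A \right)} = A \left(-2\right) - 3 = - 2 A - 3 = -3 - 2 A$)
$o = 598$ ($o = 3 - \left(-3 - 14\right) 35 = 3 - \left(-17\right) 35 = 3 - -595 = 3 + 595 = 598$)
$o \left(-10 - -6\right) = 598 \left(-10 - -6\right) = 598 \left(-10 + 6\right) = 598 \left(-4\right) = -2392$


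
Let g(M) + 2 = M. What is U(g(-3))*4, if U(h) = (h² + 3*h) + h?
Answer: 20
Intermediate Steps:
g(M) = -2 + M
U(h) = h² + 4*h
U(g(-3))*4 = ((-2 - 3)*(4 + (-2 - 3)))*4 = -5*(4 - 5)*4 = -5*(-1)*4 = 5*4 = 20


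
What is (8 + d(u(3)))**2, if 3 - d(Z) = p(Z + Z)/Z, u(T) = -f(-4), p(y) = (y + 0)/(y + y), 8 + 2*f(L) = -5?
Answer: 20164/169 ≈ 119.31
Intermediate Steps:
f(L) = -13/2 (f(L) = -4 + (1/2)*(-5) = -4 - 5/2 = -13/2)
p(y) = 1/2 (p(y) = y/((2*y)) = y*(1/(2*y)) = 1/2)
u(T) = 13/2 (u(T) = -1*(-13/2) = 13/2)
d(Z) = 3 - 1/(2*Z)
(8 + d(u(3)))**2 = (8 + (3 - 1/(2*13/2)))**2 = (8 + (3 - 1/2*2/13))**2 = (8 + (3 - 1/13))**2 = (8 + 38/13)**2 = (142/13)**2 = 20164/169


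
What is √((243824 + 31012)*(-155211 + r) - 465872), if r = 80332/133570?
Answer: 2*I*√96246821388365/95 ≈ 2.0654e+5*I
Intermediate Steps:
r = 2114/3515 (r = 80332*(1/133570) = 2114/3515 ≈ 0.60142)
√((243824 + 31012)*(-155211 + r) - 465872) = √((243824 + 31012)*(-155211 + 2114/3515) - 465872) = √(274836*(-545564551/3515) - 465872) = √(-4052453484828/95 - 465872) = √(-4052497742668/95) = 2*I*√96246821388365/95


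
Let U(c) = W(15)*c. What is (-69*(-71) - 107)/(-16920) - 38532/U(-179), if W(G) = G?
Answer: 5325791/378585 ≈ 14.068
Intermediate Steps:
U(c) = 15*c
(-69*(-71) - 107)/(-16920) - 38532/U(-179) = (-69*(-71) - 107)/(-16920) - 38532/(15*(-179)) = (4899 - 107)*(-1/16920) - 38532/(-2685) = 4792*(-1/16920) - 38532*(-1/2685) = -599/2115 + 12844/895 = 5325791/378585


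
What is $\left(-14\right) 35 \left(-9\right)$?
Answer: $4410$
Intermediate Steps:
$\left(-14\right) 35 \left(-9\right) = \left(-490\right) \left(-9\right) = 4410$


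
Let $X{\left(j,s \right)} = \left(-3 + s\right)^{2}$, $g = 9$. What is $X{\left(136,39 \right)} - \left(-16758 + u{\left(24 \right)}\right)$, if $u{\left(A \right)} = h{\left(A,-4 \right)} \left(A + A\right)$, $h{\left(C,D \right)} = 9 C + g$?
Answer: $7254$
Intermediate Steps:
$h{\left(C,D \right)} = 9 + 9 C$ ($h{\left(C,D \right)} = 9 C + 9 = 9 + 9 C$)
$u{\left(A \right)} = 2 A \left(9 + 9 A\right)$ ($u{\left(A \right)} = \left(9 + 9 A\right) \left(A + A\right) = \left(9 + 9 A\right) 2 A = 2 A \left(9 + 9 A\right)$)
$X{\left(136,39 \right)} - \left(-16758 + u{\left(24 \right)}\right) = \left(-3 + 39\right)^{2} + \left(16758 - 18 \cdot 24 \left(1 + 24\right)\right) = 36^{2} + \left(16758 - 18 \cdot 24 \cdot 25\right) = 1296 + \left(16758 - 10800\right) = 1296 + 5958 = 7254$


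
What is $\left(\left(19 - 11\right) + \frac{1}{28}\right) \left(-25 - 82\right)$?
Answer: $- \frac{24075}{28} \approx -859.82$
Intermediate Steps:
$\left(\left(19 - 11\right) + \frac{1}{28}\right) \left(-25 - 82\right) = \left(8 + \frac{1}{28}\right) \left(-107\right) = \frac{225}{28} \left(-107\right) = - \frac{24075}{28}$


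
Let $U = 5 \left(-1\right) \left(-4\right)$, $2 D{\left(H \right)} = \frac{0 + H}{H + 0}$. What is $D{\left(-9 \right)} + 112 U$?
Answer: $\frac{4481}{2} \approx 2240.5$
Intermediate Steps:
$D{\left(H \right)} = \frac{1}{2}$ ($D{\left(H \right)} = \frac{\left(0 + H\right) \frac{1}{H + 0}}{2} = \frac{H \frac{1}{H}}{2} = \frac{1}{2} \cdot 1 = \frac{1}{2}$)
$U = 20$ ($U = \left(-5\right) \left(-4\right) = 20$)
$D{\left(-9 \right)} + 112 U = \frac{1}{2} + 112 \cdot 20 = \frac{1}{2} + 2240 = \frac{4481}{2}$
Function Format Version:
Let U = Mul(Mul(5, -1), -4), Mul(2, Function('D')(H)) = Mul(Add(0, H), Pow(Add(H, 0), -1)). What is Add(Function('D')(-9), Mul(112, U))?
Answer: Rational(4481, 2) ≈ 2240.5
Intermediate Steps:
Function('D')(H) = Rational(1, 2) (Function('D')(H) = Mul(Rational(1, 2), Mul(Add(0, H), Pow(Add(H, 0), -1))) = Mul(Rational(1, 2), Mul(H, Pow(H, -1))) = Mul(Rational(1, 2), 1) = Rational(1, 2))
U = 20 (U = Mul(-5, -4) = 20)
Add(Function('D')(-9), Mul(112, U)) = Add(Rational(1, 2), Mul(112, 20)) = Add(Rational(1, 2), 2240) = Rational(4481, 2)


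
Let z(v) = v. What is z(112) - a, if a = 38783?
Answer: -38671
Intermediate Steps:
z(112) - a = 112 - 1*38783 = 112 - 38783 = -38671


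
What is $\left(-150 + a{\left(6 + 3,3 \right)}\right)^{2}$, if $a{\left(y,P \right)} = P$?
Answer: $21609$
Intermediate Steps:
$\left(-150 + a{\left(6 + 3,3 \right)}\right)^{2} = \left(-150 + 3\right)^{2} = \left(-147\right)^{2} = 21609$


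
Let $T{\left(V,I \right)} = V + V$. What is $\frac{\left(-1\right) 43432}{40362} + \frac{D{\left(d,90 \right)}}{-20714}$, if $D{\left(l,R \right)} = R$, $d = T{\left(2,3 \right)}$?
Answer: $- \frac{225820757}{209014617} \approx -1.0804$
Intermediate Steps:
$T{\left(V,I \right)} = 2 V$
$d = 4$ ($d = 2 \cdot 2 = 4$)
$\frac{\left(-1\right) 43432}{40362} + \frac{D{\left(d,90 \right)}}{-20714} = \frac{\left(-1\right) 43432}{40362} + \frac{90}{-20714} = \left(-43432\right) \frac{1}{40362} + 90 \left(- \frac{1}{20714}\right) = - \frac{21716}{20181} - \frac{45}{10357} = - \frac{225820757}{209014617}$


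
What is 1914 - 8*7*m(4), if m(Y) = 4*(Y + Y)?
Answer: 122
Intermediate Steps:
m(Y) = 8*Y (m(Y) = 4*(2*Y) = 8*Y)
1914 - 8*7*m(4) = 1914 - 8*7*8*4 = 1914 - 56*32 = 1914 - 1*1792 = 1914 - 1792 = 122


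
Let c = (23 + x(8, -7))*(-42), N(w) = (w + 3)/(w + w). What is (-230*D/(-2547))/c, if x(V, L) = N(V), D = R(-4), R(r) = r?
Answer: 7360/20271573 ≈ 0.00036307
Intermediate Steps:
N(w) = (3 + w)/(2*w) (N(w) = (3 + w)/((2*w)) = (3 + w)*(1/(2*w)) = (3 + w)/(2*w))
D = -4
x(V, L) = (3 + V)/(2*V)
c = -7959/8 (c = (23 + (1/2)*(3 + 8)/8)*(-42) = (23 + (1/2)*(1/8)*11)*(-42) = (23 + 11/16)*(-42) = (379/16)*(-42) = -7959/8 ≈ -994.88)
(-230*D/(-2547))/c = (-230*(-4)/(-2547))/(-7959/8) = (920*(-1/2547))*(-8/7959) = -920/2547*(-8/7959) = 7360/20271573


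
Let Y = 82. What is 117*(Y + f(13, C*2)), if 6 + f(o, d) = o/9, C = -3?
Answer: 9061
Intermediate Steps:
f(o, d) = -6 + o/9
117*(Y + f(13, C*2)) = 117*(82 + (-6 + (1/9)*13)) = 117*(82 + (-6 + 13/9)) = 117*(82 - 41/9) = 117*(697/9) = 9061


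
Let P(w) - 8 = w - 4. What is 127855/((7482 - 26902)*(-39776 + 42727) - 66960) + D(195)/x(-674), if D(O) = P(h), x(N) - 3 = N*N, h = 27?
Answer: -11260640953/5212886050204 ≈ -0.0021602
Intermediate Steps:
P(w) = 4 + w (P(w) = 8 + (w - 4) = 8 + (-4 + w) = 4 + w)
x(N) = 3 + N**2 (x(N) = 3 + N*N = 3 + N**2)
D(O) = 31 (D(O) = 4 + 27 = 31)
127855/((7482 - 26902)*(-39776 + 42727) - 66960) + D(195)/x(-674) = 127855/((7482 - 26902)*(-39776 + 42727) - 66960) + 31/(3 + (-674)**2) = 127855/(-19420*2951 - 66960) + 31/(3 + 454276) = 127855/(-57308420 - 66960) + 31/454279 = 127855/(-57375380) + 31*(1/454279) = 127855*(-1/57375380) + 31/454279 = -25571/11475076 + 31/454279 = -11260640953/5212886050204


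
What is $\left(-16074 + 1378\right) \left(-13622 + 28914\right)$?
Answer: $-224731232$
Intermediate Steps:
$\left(-16074 + 1378\right) \left(-13622 + 28914\right) = \left(-14696\right) 15292 = -224731232$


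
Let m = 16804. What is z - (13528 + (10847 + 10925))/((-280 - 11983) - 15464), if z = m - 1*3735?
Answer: 362399463/27727 ≈ 13070.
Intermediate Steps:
z = 13069 (z = 16804 - 1*3735 = 16804 - 3735 = 13069)
z - (13528 + (10847 + 10925))/((-280 - 11983) - 15464) = 13069 - (13528 + (10847 + 10925))/((-280 - 11983) - 15464) = 13069 - (13528 + 21772)/(-12263 - 15464) = 13069 - 35300/(-27727) = 13069 - 35300*(-1)/27727 = 13069 - 1*(-35300/27727) = 13069 + 35300/27727 = 362399463/27727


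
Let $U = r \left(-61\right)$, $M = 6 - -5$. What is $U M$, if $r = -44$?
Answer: $29524$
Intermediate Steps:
$M = 11$ ($M = 6 + 5 = 11$)
$U = 2684$ ($U = \left(-44\right) \left(-61\right) = 2684$)
$U M = 2684 \cdot 11 = 29524$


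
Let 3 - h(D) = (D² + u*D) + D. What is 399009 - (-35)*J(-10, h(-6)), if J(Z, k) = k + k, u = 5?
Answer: 399219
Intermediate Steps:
h(D) = 3 - D² - 6*D (h(D) = 3 - ((D² + 5*D) + D) = 3 - (D² + 6*D) = 3 + (-D² - 6*D) = 3 - D² - 6*D)
J(Z, k) = 2*k
399009 - (-35)*J(-10, h(-6)) = 399009 - (-35)*2*(3 - 1*(-6)² - 6*(-6)) = 399009 - (-35)*2*(3 - 1*36 + 36) = 399009 - (-35)*2*(3 - 36 + 36) = 399009 - (-35)*2*3 = 399009 - (-35)*6 = 399009 - 1*(-210) = 399009 + 210 = 399219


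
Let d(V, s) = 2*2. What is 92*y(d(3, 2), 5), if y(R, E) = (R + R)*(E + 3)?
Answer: 5888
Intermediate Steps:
d(V, s) = 4
y(R, E) = 2*R*(3 + E) (y(R, E) = (2*R)*(3 + E) = 2*R*(3 + E))
92*y(d(3, 2), 5) = 92*(2*4*(3 + 5)) = 92*(2*4*8) = 92*64 = 5888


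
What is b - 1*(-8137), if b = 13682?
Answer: 21819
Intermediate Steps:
b - 1*(-8137) = 13682 - 1*(-8137) = 13682 + 8137 = 21819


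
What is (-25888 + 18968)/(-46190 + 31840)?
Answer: 692/1435 ≈ 0.48223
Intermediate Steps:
(-25888 + 18968)/(-46190 + 31840) = -6920/(-14350) = -6920*(-1/14350) = 692/1435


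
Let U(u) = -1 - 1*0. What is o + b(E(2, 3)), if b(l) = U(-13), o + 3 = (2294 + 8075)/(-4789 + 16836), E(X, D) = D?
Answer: -37819/12047 ≈ -3.1393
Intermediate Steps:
U(u) = -1 (U(u) = -1 + 0 = -1)
o = -25772/12047 (o = -3 + (2294 + 8075)/(-4789 + 16836) = -3 + 10369/12047 = -25772/12047 ≈ -2.1393)
b(l) = -1
o + b(E(2, 3)) = -25772/12047 - 1 = -37819/12047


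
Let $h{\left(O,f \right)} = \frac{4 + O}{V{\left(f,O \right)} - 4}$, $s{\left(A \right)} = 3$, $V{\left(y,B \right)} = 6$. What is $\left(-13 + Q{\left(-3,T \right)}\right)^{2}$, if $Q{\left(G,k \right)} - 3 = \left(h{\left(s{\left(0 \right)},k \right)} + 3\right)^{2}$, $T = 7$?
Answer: $\frac{16641}{16} \approx 1040.1$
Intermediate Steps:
$h{\left(O,f \right)} = 2 + \frac{O}{2}$ ($h{\left(O,f \right)} = \frac{4 + O}{6 - 4} = \frac{4 + O}{2} = \left(4 + O\right) \frac{1}{2} = 2 + \frac{O}{2}$)
$Q{\left(G,k \right)} = \frac{181}{4}$ ($Q{\left(G,k \right)} = 3 + \left(\left(2 + \frac{1}{2} \cdot 3\right) + 3\right)^{2} = 3 + \left(\left(2 + \frac{3}{2}\right) + 3\right)^{2} = 3 + \left(\frac{7}{2} + 3\right)^{2} = 3 + \left(\frac{13}{2}\right)^{2} = 3 + \frac{169}{4} = \frac{181}{4}$)
$\left(-13 + Q{\left(-3,T \right)}\right)^{2} = \left(-13 + \frac{181}{4}\right)^{2} = \left(\frac{129}{4}\right)^{2} = \frac{16641}{16}$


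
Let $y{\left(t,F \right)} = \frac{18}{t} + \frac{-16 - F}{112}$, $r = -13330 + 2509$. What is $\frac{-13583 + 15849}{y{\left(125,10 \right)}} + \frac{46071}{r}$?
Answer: $- \frac{57223709269}{2225519} \approx -25713.0$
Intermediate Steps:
$r = -10821$
$y{\left(t,F \right)} = - \frac{1}{7} + \frac{18}{t} - \frac{F}{112}$ ($y{\left(t,F \right)} = \frac{18}{t} + \left(-16 - F\right) \frac{1}{112} = \frac{18}{t} - \left(\frac{1}{7} + \frac{F}{112}\right) = - \frac{1}{7} + \frac{18}{t} - \frac{F}{112}$)
$\frac{-13583 + 15849}{y{\left(125,10 \right)}} + \frac{46071}{r} = \frac{-13583 + 15849}{\frac{1}{112} \cdot \frac{1}{125} \left(2016 - 125 \left(16 + 10\right)\right)} + \frac{46071}{-10821} = \frac{2266}{\frac{1}{112} \cdot \frac{1}{125} \left(2016 - 125 \cdot 26\right)} + 46071 \left(- \frac{1}{10821}\right) = \frac{2266}{\frac{1}{112} \cdot \frac{1}{125} \left(2016 - 3250\right)} - \frac{15357}{3607} = \frac{2266}{\frac{1}{112} \cdot \frac{1}{125} \left(-1234\right)} - \frac{15357}{3607} = \frac{2266}{- \frac{617}{7000}} - \frac{15357}{3607} = 2266 \left(- \frac{7000}{617}\right) - \frac{15357}{3607} = - \frac{15862000}{617} - \frac{15357}{3607} = - \frac{57223709269}{2225519}$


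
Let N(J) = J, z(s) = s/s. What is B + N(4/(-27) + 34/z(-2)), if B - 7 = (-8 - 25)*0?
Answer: 1103/27 ≈ 40.852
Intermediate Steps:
z(s) = 1
B = 7 (B = 7 + (-8 - 25)*0 = 7 - 33*0 = 7 + 0 = 7)
B + N(4/(-27) + 34/z(-2)) = 7 + (4/(-27) + 34/1) = 7 + (4*(-1/27) + 34*1) = 7 + (-4/27 + 34) = 7 + 914/27 = 1103/27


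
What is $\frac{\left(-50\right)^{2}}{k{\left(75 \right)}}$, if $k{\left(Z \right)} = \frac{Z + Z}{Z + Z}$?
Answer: $2500$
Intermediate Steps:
$k{\left(Z \right)} = 1$ ($k{\left(Z \right)} = \frac{2 Z}{2 Z} = 2 Z \frac{1}{2 Z} = 1$)
$\frac{\left(-50\right)^{2}}{k{\left(75 \right)}} = \frac{\left(-50\right)^{2}}{1} = 2500 \cdot 1 = 2500$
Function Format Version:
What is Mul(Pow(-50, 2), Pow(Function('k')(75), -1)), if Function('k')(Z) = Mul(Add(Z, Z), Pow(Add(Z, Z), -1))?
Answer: 2500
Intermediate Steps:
Function('k')(Z) = 1 (Function('k')(Z) = Mul(Mul(2, Z), Pow(Mul(2, Z), -1)) = Mul(Mul(2, Z), Mul(Rational(1, 2), Pow(Z, -1))) = 1)
Mul(Pow(-50, 2), Pow(Function('k')(75), -1)) = Mul(Pow(-50, 2), Pow(1, -1)) = Mul(2500, 1) = 2500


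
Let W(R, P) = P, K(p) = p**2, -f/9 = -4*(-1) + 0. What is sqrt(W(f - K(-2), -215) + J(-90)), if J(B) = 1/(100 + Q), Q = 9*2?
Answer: I*sqrt(2993542)/118 ≈ 14.663*I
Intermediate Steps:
Q = 18
f = -36 (f = -9*(-4*(-1) + 0) = -9*(4 + 0) = -9*4 = -36)
J(B) = 1/118 (J(B) = 1/(100 + 18) = 1/118)
sqrt(W(f - K(-2), -215) + J(-90)) = sqrt(-215 + 1/118) = sqrt(-25369/118) = I*sqrt(2993542)/118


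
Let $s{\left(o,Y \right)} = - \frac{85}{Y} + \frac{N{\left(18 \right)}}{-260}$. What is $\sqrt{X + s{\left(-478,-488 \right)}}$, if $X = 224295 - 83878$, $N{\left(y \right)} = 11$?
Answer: $\frac{\sqrt{35320469184390}}{15860} \approx 374.72$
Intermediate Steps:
$X = 140417$ ($X = 224295 - 83878 = 140417$)
$s{\left(o,Y \right)} = - \frac{11}{260} - \frac{85}{Y}$ ($s{\left(o,Y \right)} = - \frac{85}{Y} + \frac{11}{-260} = - \frac{85}{Y} + 11 \left(- \frac{1}{260}\right) = - \frac{85}{Y} - \frac{11}{260} = - \frac{11}{260} - \frac{85}{Y}$)
$\sqrt{X + s{\left(-478,-488 \right)}} = \sqrt{140417 - \left(\frac{11}{260} + \frac{85}{-488}\right)} = \sqrt{140417 - - \frac{4183}{31720}} = \sqrt{140417 + \left(- \frac{11}{260} + \frac{85}{488}\right)} = \sqrt{140417 + \frac{4183}{31720}} = \sqrt{\frac{4454031423}{31720}} = \frac{\sqrt{35320469184390}}{15860}$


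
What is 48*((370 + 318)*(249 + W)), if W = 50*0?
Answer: 8222976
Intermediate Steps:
W = 0
48*((370 + 318)*(249 + W)) = 48*((370 + 318)*(249 + 0)) = 48*(688*249) = 48*171312 = 8222976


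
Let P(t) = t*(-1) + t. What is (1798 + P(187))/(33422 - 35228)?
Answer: -899/903 ≈ -0.99557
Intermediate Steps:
P(t) = 0 (P(t) = -t + t = 0)
(1798 + P(187))/(33422 - 35228) = (1798 + 0)/(33422 - 35228) = 1798/(-1806) = 1798*(-1/1806) = -899/903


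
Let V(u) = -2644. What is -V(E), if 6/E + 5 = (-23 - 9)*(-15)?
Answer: 2644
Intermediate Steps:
E = 6/475 (E = 6/(-5 + (-23 - 9)*(-15)) = 6/(-5 - 32*(-15)) = 6/(-5 + 480) = 6/475 ≈ 0.012632)
-V(E) = -1*(-2644) = 2644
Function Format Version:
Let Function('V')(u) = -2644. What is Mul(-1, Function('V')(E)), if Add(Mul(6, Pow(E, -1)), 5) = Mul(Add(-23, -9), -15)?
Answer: 2644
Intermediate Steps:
E = Rational(6, 475) (E = Mul(6, Pow(Add(-5, Mul(Add(-23, -9), -15)), -1)) = Mul(6, Pow(Add(-5, Mul(-32, -15)), -1)) = Mul(6, Pow(Add(-5, 480), -1)) = Mul(6, Pow(475, -1)) = Mul(6, Rational(1, 475)) = Rational(6, 475) ≈ 0.012632)
Mul(-1, Function('V')(E)) = Mul(-1, -2644) = 2644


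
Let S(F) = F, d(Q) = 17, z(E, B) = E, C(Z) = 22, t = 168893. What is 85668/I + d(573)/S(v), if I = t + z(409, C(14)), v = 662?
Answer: 9931725/18679654 ≈ 0.53169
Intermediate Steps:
I = 169302 (I = 168893 + 409 = 169302)
85668/I + d(573)/S(v) = 85668/169302 + 17/662 = 85668*(1/169302) + 17*(1/662) = 14278/28217 + 17/662 = 9931725/18679654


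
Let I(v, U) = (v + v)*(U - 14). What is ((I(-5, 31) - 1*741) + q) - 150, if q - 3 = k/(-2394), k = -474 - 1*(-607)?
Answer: -19045/18 ≈ -1058.1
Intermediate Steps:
I(v, U) = 2*v*(-14 + U) (I(v, U) = (2*v)*(-14 + U) = 2*v*(-14 + U))
k = 133 (k = -474 + 607 = 133)
q = 53/18 (q = 3 + 133/(-2394) = 3 + 133*(-1/2394) = 3 - 1/18 = 53/18 ≈ 2.9444)
((I(-5, 31) - 1*741) + q) - 150 = ((2*(-5)*(-14 + 31) - 1*741) + 53/18) - 150 = ((2*(-5)*17 - 741) + 53/18) - 150 = ((-170 - 741) + 53/18) - 150 = (-911 + 53/18) - 150 = -16345/18 - 150 = -19045/18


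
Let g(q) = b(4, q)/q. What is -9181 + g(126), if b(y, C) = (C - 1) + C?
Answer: -1156555/126 ≈ -9179.0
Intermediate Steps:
b(y, C) = -1 + 2*C (b(y, C) = (-1 + C) + C = -1 + 2*C)
g(q) = (-1 + 2*q)/q
-9181 + g(126) = -9181 + (2 - 1/126) = -9181 + 251/126 = -1156555/126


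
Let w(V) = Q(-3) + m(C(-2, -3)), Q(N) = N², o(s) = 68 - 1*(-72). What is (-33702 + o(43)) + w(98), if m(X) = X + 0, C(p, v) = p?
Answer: -33555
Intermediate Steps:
m(X) = X
o(s) = 140 (o(s) = 68 + 72 = 140)
w(V) = 7 (w(V) = (-3)² - 2 = 9 - 2 = 7)
(-33702 + o(43)) + w(98) = (-33702 + 140) + 7 = -33562 + 7 = -33555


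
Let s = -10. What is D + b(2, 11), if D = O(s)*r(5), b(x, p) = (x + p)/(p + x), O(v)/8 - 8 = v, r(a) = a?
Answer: -79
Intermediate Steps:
O(v) = 64 + 8*v
b(x, p) = 1 (b(x, p) = (p + x)/(p + x) = 1)
D = -80 (D = (64 + 8*(-10))*5 = (64 - 80)*5 = -16*5 = -80)
D + b(2, 11) = -80 + 1 = -79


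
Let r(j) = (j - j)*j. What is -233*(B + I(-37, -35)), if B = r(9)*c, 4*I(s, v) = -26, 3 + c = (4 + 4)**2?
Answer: 3029/2 ≈ 1514.5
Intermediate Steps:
r(j) = 0 (r(j) = 0*j = 0)
c = 61 (c = -3 + (4 + 4)**2 = -3 + 8**2 = -3 + 64 = 61)
I(s, v) = -13/2 (I(s, v) = (1/4)*(-26) = -13/2)
B = 0 (B = 0*61 = 0)
-233*(B + I(-37, -35)) = -233*(0 - 13/2) = -233*(-13/2) = 3029/2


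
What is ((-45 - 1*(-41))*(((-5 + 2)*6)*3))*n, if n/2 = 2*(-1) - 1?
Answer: -1296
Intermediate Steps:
n = -6 (n = 2*(2*(-1) - 1) = 2*(-2 - 1) = 2*(-3) = -6)
((-45 - 1*(-41))*(((-5 + 2)*6)*3))*n = ((-45 - 1*(-41))*(((-5 + 2)*6)*3))*(-6) = ((-45 + 41)*(-3*6*3))*(-6) = -(-72)*3*(-6) = -4*(-54)*(-6) = 216*(-6) = -1296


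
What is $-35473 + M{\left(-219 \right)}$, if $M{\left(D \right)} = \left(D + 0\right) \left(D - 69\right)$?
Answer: $27599$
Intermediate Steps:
$M{\left(D \right)} = D \left(-69 + D\right)$
$-35473 + M{\left(-219 \right)} = -35473 - 219 \left(-69 - 219\right) = -35473 - -63072 = -35473 + 63072 = 27599$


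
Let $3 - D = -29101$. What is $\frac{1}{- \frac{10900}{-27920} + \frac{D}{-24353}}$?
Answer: $- \frac{33996788}{27356799} \approx -1.2427$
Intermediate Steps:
$D = 29104$ ($D = 3 - -29101 = 3 + 29101 = 29104$)
$\frac{1}{- \frac{10900}{-27920} + \frac{D}{-24353}} = \frac{1}{- \frac{10900}{-27920} + \frac{29104}{-24353}} = \frac{1}{\left(-10900\right) \left(- \frac{1}{27920}\right) + 29104 \left(- \frac{1}{24353}\right)} = \frac{1}{\frac{545}{1396} - \frac{29104}{24353}} = \frac{1}{- \frac{27356799}{33996788}} = - \frac{33996788}{27356799}$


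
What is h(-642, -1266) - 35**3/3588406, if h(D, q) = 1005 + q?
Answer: -936616841/3588406 ≈ -261.01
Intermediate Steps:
h(-642, -1266) - 35**3/3588406 = (1005 - 1266) - 35**3/3588406 = -261 - 42875/3588406 = -936616841/3588406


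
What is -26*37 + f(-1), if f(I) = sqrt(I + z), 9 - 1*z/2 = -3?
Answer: -962 + sqrt(23) ≈ -957.20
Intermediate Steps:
z = 24 (z = 18 - 2*(-3) = 18 + 6 = 24)
f(I) = sqrt(24 + I) (f(I) = sqrt(I + 24) = sqrt(24 + I))
-26*37 + f(-1) = -26*37 + sqrt(24 - 1) = -962 + sqrt(23)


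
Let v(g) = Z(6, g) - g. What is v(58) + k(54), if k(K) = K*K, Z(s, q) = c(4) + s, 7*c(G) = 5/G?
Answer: 80197/28 ≈ 2864.2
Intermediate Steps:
c(G) = 5/(7*G) (c(G) = (5/G)/7 = 5/(7*G))
Z(s, q) = 5/28 + s (Z(s, q) = (5/7)/4 + s = (5/7)*(1/4) + s = 5/28 + s)
k(K) = K**2
v(g) = 173/28 - g (v(g) = (5/28 + 6) - g = 173/28 - g)
v(58) + k(54) = (173/28 - 1*58) + 54**2 = (173/28 - 58) + 2916 = -1451/28 + 2916 = 80197/28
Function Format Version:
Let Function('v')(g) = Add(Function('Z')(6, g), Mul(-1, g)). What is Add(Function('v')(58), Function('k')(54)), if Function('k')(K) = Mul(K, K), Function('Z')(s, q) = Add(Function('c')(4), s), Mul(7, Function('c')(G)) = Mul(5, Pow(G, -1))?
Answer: Rational(80197, 28) ≈ 2864.2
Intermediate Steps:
Function('c')(G) = Mul(Rational(5, 7), Pow(G, -1)) (Function('c')(G) = Mul(Rational(1, 7), Mul(5, Pow(G, -1))) = Mul(Rational(5, 7), Pow(G, -1)))
Function('Z')(s, q) = Add(Rational(5, 28), s) (Function('Z')(s, q) = Add(Mul(Rational(5, 7), Pow(4, -1)), s) = Add(Mul(Rational(5, 7), Rational(1, 4)), s) = Add(Rational(5, 28), s))
Function('k')(K) = Pow(K, 2)
Function('v')(g) = Add(Rational(173, 28), Mul(-1, g)) (Function('v')(g) = Add(Add(Rational(5, 28), 6), Mul(-1, g)) = Add(Rational(173, 28), Mul(-1, g)))
Add(Function('v')(58), Function('k')(54)) = Add(Add(Rational(173, 28), Mul(-1, 58)), Pow(54, 2)) = Add(Add(Rational(173, 28), -58), 2916) = Add(Rational(-1451, 28), 2916) = Rational(80197, 28)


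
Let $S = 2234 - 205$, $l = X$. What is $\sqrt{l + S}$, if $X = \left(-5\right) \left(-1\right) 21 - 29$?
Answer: $\sqrt{2105} \approx 45.88$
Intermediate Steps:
$X = 76$ ($X = 5 \cdot 21 - 29 = 105 - 29 = 76$)
$l = 76$
$S = 2029$
$\sqrt{l + S} = \sqrt{76 + 2029} = \sqrt{2105}$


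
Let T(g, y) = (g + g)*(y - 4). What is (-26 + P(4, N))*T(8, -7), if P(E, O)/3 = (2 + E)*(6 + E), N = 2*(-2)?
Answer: -27104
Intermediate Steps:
N = -4
T(g, y) = 2*g*(-4 + y) (T(g, y) = (2*g)*(-4 + y) = 2*g*(-4 + y))
P(E, O) = 3*(2 + E)*(6 + E) (P(E, O) = 3*((2 + E)*(6 + E)) = 3*(2 + E)*(6 + E))
(-26 + P(4, N))*T(8, -7) = (-26 + (36 + 3*4² + 24*4))*(2*8*(-4 - 7)) = (-26 + (36 + 3*16 + 96))*(2*8*(-11)) = (-26 + (36 + 48 + 96))*(-176) = (-26 + 180)*(-176) = 154*(-176) = -27104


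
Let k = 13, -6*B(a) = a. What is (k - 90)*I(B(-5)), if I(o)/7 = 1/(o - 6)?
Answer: 3234/31 ≈ 104.32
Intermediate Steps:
B(a) = -a/6
I(o) = 7/(-6 + o) (I(o) = 7/(o - 6) = 7/(-6 + o))
(k - 90)*I(B(-5)) = (13 - 90)*(7/(-6 - ⅙*(-5))) = -539/(-6 + ⅚) = -539/(-31/6) = -539*(-6)/31 = -77*(-42/31) = 3234/31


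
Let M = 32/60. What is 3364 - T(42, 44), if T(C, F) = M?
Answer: 50452/15 ≈ 3363.5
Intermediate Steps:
M = 8/15 (M = 32*(1/60) = 8/15 ≈ 0.53333)
T(C, F) = 8/15
3364 - T(42, 44) = 3364 - 1*8/15 = 3364 - 8/15 = 50452/15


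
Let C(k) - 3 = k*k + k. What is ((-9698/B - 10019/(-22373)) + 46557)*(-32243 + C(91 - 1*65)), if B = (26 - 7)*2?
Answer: -47749694400918/32699 ≈ -1.4603e+9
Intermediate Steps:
B = 38 (B = 19*2 = 38)
C(k) = 3 + k + k² (C(k) = 3 + (k*k + k) = 3 + (k² + k) = 3 + (k + k²) = 3 + k + k²)
((-9698/B - 10019/(-22373)) + 46557)*(-32243 + C(91 - 1*65)) = ((-9698/38 - 10019/(-22373)) + 46557)*(-32243 + (3 + (91 - 1*65) + (91 - 1*65)²)) = ((-9698*1/38 - 10019*(-1/22373)) + 46557)*(-32243 + (3 + (91 - 65) + (91 - 65)²)) = ((-4849/19 + 10019/22373) + 46557)*(-32243 + (3 + 26 + 26²)) = (-108296316/425087 + 46557)*(-32243 + (3 + 26 + 676)) = 19682479143*(-32243 + 705)/425087 = (19682479143/425087)*(-31538) = -47749694400918/32699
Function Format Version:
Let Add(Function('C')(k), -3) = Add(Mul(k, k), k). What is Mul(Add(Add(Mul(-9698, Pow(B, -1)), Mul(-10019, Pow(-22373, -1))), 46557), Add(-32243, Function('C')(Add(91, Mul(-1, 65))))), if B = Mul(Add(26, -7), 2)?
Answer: Rational(-47749694400918, 32699) ≈ -1.4603e+9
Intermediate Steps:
B = 38 (B = Mul(19, 2) = 38)
Function('C')(k) = Add(3, k, Pow(k, 2)) (Function('C')(k) = Add(3, Add(Mul(k, k), k)) = Add(3, Add(Pow(k, 2), k)) = Add(3, Add(k, Pow(k, 2))) = Add(3, k, Pow(k, 2)))
Mul(Add(Add(Mul(-9698, Pow(B, -1)), Mul(-10019, Pow(-22373, -1))), 46557), Add(-32243, Function('C')(Add(91, Mul(-1, 65))))) = Mul(Add(Add(Mul(-9698, Pow(38, -1)), Mul(-10019, Pow(-22373, -1))), 46557), Add(-32243, Add(3, Add(91, Mul(-1, 65)), Pow(Add(91, Mul(-1, 65)), 2)))) = Mul(Add(Add(Mul(-9698, Rational(1, 38)), Mul(-10019, Rational(-1, 22373))), 46557), Add(-32243, Add(3, Add(91, -65), Pow(Add(91, -65), 2)))) = Mul(Add(Add(Rational(-4849, 19), Rational(10019, 22373)), 46557), Add(-32243, Add(3, 26, Pow(26, 2)))) = Mul(Add(Rational(-108296316, 425087), 46557), Add(-32243, Add(3, 26, 676))) = Mul(Rational(19682479143, 425087), Add(-32243, 705)) = Mul(Rational(19682479143, 425087), -31538) = Rational(-47749694400918, 32699)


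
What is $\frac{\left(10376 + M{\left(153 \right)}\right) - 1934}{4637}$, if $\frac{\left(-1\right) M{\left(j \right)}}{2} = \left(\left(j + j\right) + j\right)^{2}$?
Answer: $- \frac{412920}{4637} \approx -89.049$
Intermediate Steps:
$M{\left(j \right)} = - 18 j^{2}$ ($M{\left(j \right)} = - 2 \left(\left(j + j\right) + j\right)^{2} = - 2 \left(2 j + j\right)^{2} = - 2 \left(3 j\right)^{2} = - 2 \cdot 9 j^{2} = - 18 j^{2}$)
$\frac{\left(10376 + M{\left(153 \right)}\right) - 1934}{4637} = \frac{\left(10376 - 18 \cdot 153^{2}\right) - 1934}{4637} = \left(\left(10376 - 421362\right) - 1934\right) \frac{1}{4637} = \left(-410986 - 1934\right) \frac{1}{4637} = \left(-412920\right) \frac{1}{4637} = - \frac{412920}{4637}$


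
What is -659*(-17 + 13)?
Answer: 2636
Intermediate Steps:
-659*(-17 + 13) = -659*(-4) = 2636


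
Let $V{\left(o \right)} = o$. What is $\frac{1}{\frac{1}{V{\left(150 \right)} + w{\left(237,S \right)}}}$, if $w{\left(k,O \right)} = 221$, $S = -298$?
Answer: $371$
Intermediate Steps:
$\frac{1}{\frac{1}{V{\left(150 \right)} + w{\left(237,S \right)}}} = \frac{1}{\frac{1}{150 + 221}} = \frac{1}{\frac{1}{371}} = 371$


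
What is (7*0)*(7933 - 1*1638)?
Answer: 0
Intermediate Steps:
(7*0)*(7933 - 1*1638) = 0*(7933 - 1638) = 0*6295 = 0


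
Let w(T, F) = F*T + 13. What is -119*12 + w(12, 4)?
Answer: -1367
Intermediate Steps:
w(T, F) = 13 + F*T
-119*12 + w(12, 4) = -119*12 + (13 + 4*12) = -1428 + (13 + 48) = -1428 + 61 = -1367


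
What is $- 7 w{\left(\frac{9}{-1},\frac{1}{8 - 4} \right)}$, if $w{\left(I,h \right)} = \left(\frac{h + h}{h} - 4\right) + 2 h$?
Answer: $\frac{21}{2} \approx 10.5$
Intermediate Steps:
$w{\left(I,h \right)} = -2 + 2 h$ ($w{\left(I,h \right)} = \left(\frac{2 h}{h} - 4\right) + 2 h = \left(2 - 4\right) + 2 h = -2 + 2 h$)
$- 7 w{\left(\frac{9}{-1},\frac{1}{8 - 4} \right)} = - 7 \left(-2 + \frac{2}{8 - 4}\right) = - 7 \left(-2 + \frac{2}{4}\right) = - 7 \left(-2 + 2 \cdot \frac{1}{4}\right) = - 7 \left(-2 + \frac{1}{2}\right) = \left(-7\right) \left(- \frac{3}{2}\right) = \frac{21}{2}$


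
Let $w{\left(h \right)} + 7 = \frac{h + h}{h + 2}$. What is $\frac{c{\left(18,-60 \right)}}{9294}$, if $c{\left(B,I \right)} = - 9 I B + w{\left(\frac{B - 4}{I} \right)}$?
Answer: $\frac{514775}{492582} \approx 1.0451$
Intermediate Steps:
$w{\left(h \right)} = -7 + \frac{2 h}{2 + h}$ ($w{\left(h \right)} = -7 + \frac{h + h}{h + 2} = -7 + \frac{2 h}{2 + h}$)
$c{\left(B,I \right)} = \frac{-14 - \frac{5 \left(-4 + B\right)}{I}}{2 + \frac{-4 + B}{I}} - 9 B I$ ($c{\left(B,I \right)} = - 9 I B + \frac{-14 - 5 \frac{B - 4}{I}}{2 + \frac{B - 4}{I}} = - 9 B I + \frac{-14 - 5 \frac{-4 + B}{I}}{2 + \frac{-4 + B}{I}} = - 9 B I + \frac{-14 - \frac{5 \left(-4 + B\right)}{I}}{2 + \frac{-4 + B}{I}} = \frac{-14 - \frac{5 \left(-4 + B\right)}{I}}{2 + \frac{-4 + B}{I}} - 9 B I$)
$\frac{c{\left(18,-60 \right)}}{9294} = \frac{\frac{1}{-4 + 18 + 2 \left(-60\right)} \left(20 - -840 - 90 - 162 \left(-60\right) \left(-4 + 18 + 2 \left(-60\right)\right)\right)}{9294} = \frac{20 + 840 - 90 - 162 \left(-60\right) \left(-4 + 18 - 120\right)}{-4 + 18 - 120} \cdot \frac{1}{9294} = \frac{20 + 840 - 90 - 162 \left(-60\right) \left(-106\right)}{-106} \cdot \frac{1}{9294} = - \frac{20 + 840 - 90 - 1030320}{106} \cdot \frac{1}{9294} = \left(- \frac{1}{106}\right) \left(-1029550\right) \frac{1}{9294} = \frac{514775}{53} \cdot \frac{1}{9294} = \frac{514775}{492582}$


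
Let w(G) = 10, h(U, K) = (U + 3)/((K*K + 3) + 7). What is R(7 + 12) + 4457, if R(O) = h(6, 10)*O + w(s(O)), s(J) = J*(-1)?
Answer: 491541/110 ≈ 4468.6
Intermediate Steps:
h(U, K) = (3 + U)/(10 + K²) (h(U, K) = (3 + U)/((K² + 3) + 7) = (3 + U)/((3 + K²) + 7) = (3 + U)/(10 + K²))
s(J) = -J
R(O) = 10 + 9*O/110 (R(O) = ((3 + 6)/(10 + 10²))*O + 10 = (9/(10 + 100))*O + 10 = (9/110)*O + 10 = ((1/110)*9)*O + 10 = 9*O/110 + 10 = 10 + 9*O/110)
R(7 + 12) + 4457 = (10 + 9*(7 + 12)/110) + 4457 = (10 + (9/110)*19) + 4457 = (10 + 171/110) + 4457 = 1271/110 + 4457 = 491541/110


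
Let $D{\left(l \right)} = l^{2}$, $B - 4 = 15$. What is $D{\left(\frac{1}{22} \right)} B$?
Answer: $\frac{19}{484} \approx 0.039256$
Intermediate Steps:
$B = 19$ ($B = 4 + 15 = 19$)
$D{\left(\frac{1}{22} \right)} B = \left(\frac{1}{22}\right)^{2} \cdot 19 = \frac{1}{484} \cdot 19 = \frac{19}{484}$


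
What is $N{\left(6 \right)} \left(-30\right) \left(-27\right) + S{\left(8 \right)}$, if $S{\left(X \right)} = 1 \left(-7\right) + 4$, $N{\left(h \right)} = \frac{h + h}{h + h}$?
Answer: $807$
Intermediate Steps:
$N{\left(h \right)} = 1$ ($N{\left(h \right)} = \frac{2 h}{2 h} = 2 h \frac{1}{2 h} = 1$)
$S{\left(X \right)} = -3$ ($S{\left(X \right)} = -7 + 4 = -3$)
$N{\left(6 \right)} \left(-30\right) \left(-27\right) + S{\left(8 \right)} = 1 \left(-30\right) \left(-27\right) - 3 = \left(-30\right) \left(-27\right) - 3 = 810 - 3 = 807$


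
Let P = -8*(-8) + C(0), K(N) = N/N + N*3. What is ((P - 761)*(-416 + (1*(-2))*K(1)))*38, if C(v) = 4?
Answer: 11165616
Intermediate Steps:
K(N) = 1 + 3*N
P = 68 (P = -8*(-8) + 4 = 64 + 4 = 68)
((P - 761)*(-416 + (1*(-2))*K(1)))*38 = ((68 - 761)*(-416 + (1*(-2))*(1 + 3*1)))*38 = -693*(-416 - 2*(1 + 3))*38 = -693*(-416 - 2*4)*38 = -693*(-416 - 8)*38 = -693*(-424)*38 = 293832*38 = 11165616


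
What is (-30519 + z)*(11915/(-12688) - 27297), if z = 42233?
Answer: -2028608562107/6344 ≈ -3.1977e+8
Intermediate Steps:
(-30519 + z)*(11915/(-12688) - 27297) = (-30519 + 42233)*(11915/(-12688) - 27297) = 11714*(11915*(-1/12688) - 27297) = 11714*(-11915/12688 - 27297) = 11714*(-346356251/12688) = -2028608562107/6344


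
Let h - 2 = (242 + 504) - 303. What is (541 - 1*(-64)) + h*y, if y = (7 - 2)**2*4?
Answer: 45105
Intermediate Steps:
y = 100 (y = 5**2*4 = 25*4 = 100)
h = 445 (h = 2 + ((242 + 504) - 303) = 2 + (746 - 303) = 2 + 443 = 445)
(541 - 1*(-64)) + h*y = (541 - 1*(-64)) + 445*100 = (541 + 64) + 44500 = 605 + 44500 = 45105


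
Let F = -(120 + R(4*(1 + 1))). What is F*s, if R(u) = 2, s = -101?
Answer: 12322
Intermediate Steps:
F = -122 (F = -(120 + 2) = -1*122 = -122)
F*s = -122*(-101) = 12322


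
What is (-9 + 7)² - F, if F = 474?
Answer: -470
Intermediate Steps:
(-9 + 7)² - F = (-9 + 7)² - 1*474 = (-2)² - 474 = 4 - 474 = -470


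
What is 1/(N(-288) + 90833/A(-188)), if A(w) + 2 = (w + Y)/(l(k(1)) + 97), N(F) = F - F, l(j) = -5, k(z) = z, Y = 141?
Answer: -231/8356636 ≈ -2.7643e-5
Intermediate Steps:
N(F) = 0
A(w) = -43/92 + w/92 (A(w) = -2 + (w + 141)/(-5 + 97) = -2 + (141 + w)/92 = -2 + (141 + w)*(1/92) = -2 + (141/92 + w/92) = -43/92 + w/92)
1/(N(-288) + 90833/A(-188)) = 1/(0 + 90833/(-43/92 + (1/92)*(-188))) = 1/(0 + 90833/(-43/92 - 47/23)) = 1/(0 + 90833/(-231/92)) = 1/(0 + 90833*(-92/231)) = 1/(0 - 8356636/231) = 1/(-8356636/231) = -231/8356636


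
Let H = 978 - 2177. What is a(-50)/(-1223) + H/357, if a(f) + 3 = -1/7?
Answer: -1465255/436611 ≈ -3.3560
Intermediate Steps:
H = -1199
a(f) = -22/7 (a(f) = -3 - 1/7 = -3 - 1*⅐ = -3 - ⅐ = -22/7)
a(-50)/(-1223) + H/357 = -22/7/(-1223) - 1199/357 = -22/7*(-1/1223) - 1199*1/357 = 22/8561 - 1199/357 = -1465255/436611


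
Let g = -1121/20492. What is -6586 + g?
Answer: -134961433/20492 ≈ -6586.1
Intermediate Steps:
g = -1121/20492 (g = -1121*1/20492 = -1121/20492 ≈ -0.054704)
-6586 + g = -6586 - 1121/20492 = -134961433/20492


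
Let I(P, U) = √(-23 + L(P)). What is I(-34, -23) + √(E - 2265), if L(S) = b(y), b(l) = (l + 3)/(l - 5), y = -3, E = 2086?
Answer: I*(√23 + √179) ≈ 18.175*I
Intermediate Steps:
b(l) = (3 + l)/(-5 + l)
L(S) = 0 (L(S) = (3 - 3)/(-5 - 3) = 0/(-8) = -⅛*0 = 0)
I(P, U) = I*√23 (I(P, U) = √(-23 + 0) = √(-23) = I*√23)
I(-34, -23) + √(E - 2265) = I*√23 + √(2086 - 2265) = I*√23 + √(-179) = I*√23 + I*√179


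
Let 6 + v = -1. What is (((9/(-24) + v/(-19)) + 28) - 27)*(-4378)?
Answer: -330539/76 ≈ -4349.2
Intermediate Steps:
v = -7 (v = -6 - 1 = -7)
(((9/(-24) + v/(-19)) + 28) - 27)*(-4378) = (((9/(-24) - 7/(-19)) + 28) - 27)*(-4378) = (((9*(-1/24) - 7*(-1/19)) + 28) - 27)*(-4378) = (((-3/8 + 7/19) + 28) - 27)*(-4378) = ((-1/152 + 28) - 27)*(-4378) = (4255/152 - 27)*(-4378) = (151/152)*(-4378) = -330539/76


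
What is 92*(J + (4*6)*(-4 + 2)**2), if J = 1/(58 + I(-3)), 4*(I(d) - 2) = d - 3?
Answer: 1033528/117 ≈ 8833.6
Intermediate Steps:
I(d) = 5/4 + d/4 (I(d) = 2 + (d - 3)/4 = 2 + (-3 + d)/4 = 2 + (-3/4 + d/4) = 5/4 + d/4)
J = 2/117 (J = 1/(58 + (5/4 + (1/4)*(-3))) = 1/(58 + (5/4 - 3/4)) = 1/(58 + 1/2) = 1/(117/2) = 2/117 ≈ 0.017094)
92*(J + (4*6)*(-4 + 2)**2) = 92*(2/117 + (4*6)*(-4 + 2)**2) = 92*(2/117 + 24*(-2)**2) = 92*(2/117 + 24*4) = 92*(2/117 + 96) = 92*(11234/117) = 1033528/117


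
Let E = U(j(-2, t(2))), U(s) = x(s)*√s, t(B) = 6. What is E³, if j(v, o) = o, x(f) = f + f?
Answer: 10368*√6 ≈ 25396.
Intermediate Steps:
x(f) = 2*f
U(s) = 2*s^(3/2) (U(s) = (2*s)*√s = 2*s^(3/2))
E = 12*√6 (E = 2*6^(3/2) = 2*(6*√6) = 12*√6 ≈ 29.394)
E³ = (12*√6)³ = 10368*√6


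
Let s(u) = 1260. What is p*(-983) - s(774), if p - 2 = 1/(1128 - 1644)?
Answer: -1663633/516 ≈ -3224.1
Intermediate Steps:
p = 1031/516 (p = 2 + 1/(1128 - 1644) = 2 + 1/(-516) = 2 - 1/516 = 1031/516 ≈ 1.9981)
p*(-983) - s(774) = (1031/516)*(-983) - 1*1260 = -1013473/516 - 1260 = -1663633/516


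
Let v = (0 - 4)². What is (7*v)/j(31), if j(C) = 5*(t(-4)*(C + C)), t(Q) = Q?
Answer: -14/155 ≈ -0.090323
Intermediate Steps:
v = 16 (v = (-4)² = 16)
j(C) = -40*C (j(C) = 5*(-4*(C + C)) = 5*(-8*C) = -40*C)
(7*v)/j(31) = (7*16)/((-40*31)) = 112/(-1240) = 112*(-1/1240) = -14/155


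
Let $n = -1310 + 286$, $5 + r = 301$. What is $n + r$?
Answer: $-728$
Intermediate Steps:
$r = 296$ ($r = -5 + 301 = 296$)
$n = -1024$
$n + r = -1024 + 296 = -728$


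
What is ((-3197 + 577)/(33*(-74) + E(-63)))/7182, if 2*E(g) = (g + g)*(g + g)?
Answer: -655/9868068 ≈ -6.6376e-5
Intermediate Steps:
E(g) = 2*g² (E(g) = ((g + g)*(g + g))/2 = ((2*g)*(2*g))/2 = (4*g²)/2 = 2*g²)
((-3197 + 577)/(33*(-74) + E(-63)))/7182 = ((-3197 + 577)/(33*(-74) + 2*(-63)²))/7182 = -2620/(-2442 + 2*3969)*(1/7182) = -2620/(-2442 + 7938)*(1/7182) = -2620/5496*(1/7182) = -2620*1/5496*(1/7182) = -655/1374*1/7182 = -655/9868068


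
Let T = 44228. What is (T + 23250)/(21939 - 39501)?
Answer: -33739/8781 ≈ -3.8423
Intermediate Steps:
(T + 23250)/(21939 - 39501) = (44228 + 23250)/(21939 - 39501) = 67478/(-17562) = 67478*(-1/17562) = -33739/8781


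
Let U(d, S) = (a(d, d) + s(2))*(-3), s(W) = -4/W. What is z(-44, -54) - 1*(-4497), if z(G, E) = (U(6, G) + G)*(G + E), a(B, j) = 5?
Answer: 9691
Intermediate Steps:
U(d, S) = -9 (U(d, S) = (5 - 4/2)*(-3) = (5 - 4*½)*(-3) = (5 - 2)*(-3) = 3*(-3) = -9)
z(G, E) = (-9 + G)*(E + G) (z(G, E) = (-9 + G)*(G + E) = (-9 + G)*(E + G))
z(-44, -54) - 1*(-4497) = ((-44)² - 9*(-54) - 9*(-44) - 54*(-44)) - 1*(-4497) = (1936 + 486 + 396 + 2376) + 4497 = 5194 + 4497 = 9691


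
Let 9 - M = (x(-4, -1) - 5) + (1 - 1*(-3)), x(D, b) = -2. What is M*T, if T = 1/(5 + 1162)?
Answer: 4/389 ≈ 0.010283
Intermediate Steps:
T = 1/1167 ≈ 0.00085690
M = 12 (M = 9 - ((-2 - 5) + (1 - 1*(-3))) = 9 - (-7 + (1 + 3)) = 9 - (-7 + 4) = 9 - 1*(-3) = 9 + 3 = 12)
M*T = 12*(1/1167) = 4/389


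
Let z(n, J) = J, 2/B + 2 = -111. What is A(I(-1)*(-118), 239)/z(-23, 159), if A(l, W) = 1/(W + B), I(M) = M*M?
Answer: 113/4293795 ≈ 2.6317e-5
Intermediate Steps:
B = -2/113 (B = 2/(-2 - 111) = 2/(-113) = 2*(-1/113) = -2/113 ≈ -0.017699)
I(M) = M**2
A(l, W) = 1/(-2/113 + W) (A(l, W) = 1/(W - 2/113) = 1/(-2/113 + W))
A(I(-1)*(-118), 239)/z(-23, 159) = (113/(-2 + 113*239))/159 = (113/(-2 + 27007))*(1/159) = (113/27005)*(1/159) = 113/4293795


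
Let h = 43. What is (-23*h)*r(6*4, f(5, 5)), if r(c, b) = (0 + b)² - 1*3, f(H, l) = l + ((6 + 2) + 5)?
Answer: -317469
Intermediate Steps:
f(H, l) = 13 + l (f(H, l) = l + (8 + 5) = l + 13 = 13 + l)
r(c, b) = -3 + b² (r(c, b) = b² - 3 = -3 + b²)
(-23*h)*r(6*4, f(5, 5)) = (-23*43)*(-3 + (13 + 5)²) = -989*(-3 + 18²) = -989*(-3 + 324) = -989*321 = -317469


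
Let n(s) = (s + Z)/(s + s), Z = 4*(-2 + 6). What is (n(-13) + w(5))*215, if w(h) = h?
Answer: 27305/26 ≈ 1050.2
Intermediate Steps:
Z = 16 (Z = 4*4 = 16)
n(s) = (16 + s)/(2*s) (n(s) = (s + 16)/(s + s) = (16 + s)/((2*s)) = (16 + s)*(1/(2*s)) = (16 + s)/(2*s))
(n(-13) + w(5))*215 = ((1/2)*(16 - 13)/(-13) + 5)*215 = ((1/2)*(-1/13)*3 + 5)*215 = (-3/26 + 5)*215 = (127/26)*215 = 27305/26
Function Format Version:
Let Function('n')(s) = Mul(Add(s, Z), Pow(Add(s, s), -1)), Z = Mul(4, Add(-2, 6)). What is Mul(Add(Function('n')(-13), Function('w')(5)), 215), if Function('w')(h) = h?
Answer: Rational(27305, 26) ≈ 1050.2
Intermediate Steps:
Z = 16 (Z = Mul(4, 4) = 16)
Function('n')(s) = Mul(Rational(1, 2), Pow(s, -1), Add(16, s)) (Function('n')(s) = Mul(Add(s, 16), Pow(Add(s, s), -1)) = Mul(Add(16, s), Pow(Mul(2, s), -1)) = Mul(Add(16, s), Mul(Rational(1, 2), Pow(s, -1))) = Mul(Rational(1, 2), Pow(s, -1), Add(16, s)))
Mul(Add(Function('n')(-13), Function('w')(5)), 215) = Mul(Add(Mul(Rational(1, 2), Pow(-13, -1), Add(16, -13)), 5), 215) = Mul(Add(Mul(Rational(1, 2), Rational(-1, 13), 3), 5), 215) = Mul(Add(Rational(-3, 26), 5), 215) = Mul(Rational(127, 26), 215) = Rational(27305, 26)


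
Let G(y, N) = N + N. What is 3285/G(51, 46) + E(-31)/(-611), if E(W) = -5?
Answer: 2007595/56212 ≈ 35.715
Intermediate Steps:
G(y, N) = 2*N
3285/G(51, 46) + E(-31)/(-611) = 3285/((2*46)) - 5/(-611) = 3285/92 - 5*(-1/611) = 3285*(1/92) + 5/611 = 3285/92 + 5/611 = 2007595/56212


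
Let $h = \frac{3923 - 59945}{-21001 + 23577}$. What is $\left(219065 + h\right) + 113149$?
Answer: $\frac{427863621}{1288} \approx 3.3219 \cdot 10^{5}$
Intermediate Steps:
$h = - \frac{28011}{1288}$ ($h = - \frac{56022}{2576} = \left(-56022\right) \frac{1}{2576} = - \frac{28011}{1288} \approx -21.748$)
$\left(219065 + h\right) + 113149 = \left(219065 - \frac{28011}{1288}\right) + 113149 = \frac{282127709}{1288} + 113149 = \frac{427863621}{1288}$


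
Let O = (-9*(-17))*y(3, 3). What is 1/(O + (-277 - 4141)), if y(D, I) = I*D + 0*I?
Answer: -1/3041 ≈ -0.00032884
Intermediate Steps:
y(D, I) = D*I (y(D, I) = D*I + 0 = D*I)
O = 1377 (O = (-9*(-17))*(3*3) = 153*9 = 1377)
1/(O + (-277 - 4141)) = 1/(1377 + (-277 - 4141)) = 1/(1377 - 4418) = 1/(-3041) = -1/3041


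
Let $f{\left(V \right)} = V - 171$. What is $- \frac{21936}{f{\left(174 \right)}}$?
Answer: $-7312$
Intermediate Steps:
$f{\left(V \right)} = -171 + V$ ($f{\left(V \right)} = V - 171 = -171 + V$)
$- \frac{21936}{f{\left(174 \right)}} = - \frac{21936}{-171 + 174} = - \frac{21936}{3} = \left(-21936\right) \frac{1}{3} = -7312$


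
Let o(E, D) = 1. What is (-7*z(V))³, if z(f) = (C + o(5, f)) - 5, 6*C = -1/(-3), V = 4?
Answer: 122763473/5832 ≈ 21050.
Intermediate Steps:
C = 1/18 (C = (-1/(-3))/6 = (-1*(-⅓))/6 = (⅙)*(⅓) = 1/18 ≈ 0.055556)
z(f) = -71/18 (z(f) = (1/18 + 1) - 5 = 19/18 - 5 = -71/18)
(-7*z(V))³ = (-7*(-71/18))³ = (497/18)³ = 122763473/5832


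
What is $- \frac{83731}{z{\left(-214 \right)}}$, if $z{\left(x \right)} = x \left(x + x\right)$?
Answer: $- \frac{83731}{91592} \approx -0.91417$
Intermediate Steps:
$z{\left(x \right)} = 2 x^{2}$ ($z{\left(x \right)} = x 2 x = 2 x^{2}$)
$- \frac{83731}{z{\left(-214 \right)}} = - \frac{83731}{2 \left(-214\right)^{2}} = - \frac{83731}{2 \cdot 45796} = - \frac{83731}{91592}$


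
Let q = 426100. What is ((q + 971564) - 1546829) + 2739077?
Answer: 2589912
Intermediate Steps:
((q + 971564) - 1546829) + 2739077 = ((426100 + 971564) - 1546829) + 2739077 = (1397664 - 1546829) + 2739077 = -149165 + 2739077 = 2589912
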